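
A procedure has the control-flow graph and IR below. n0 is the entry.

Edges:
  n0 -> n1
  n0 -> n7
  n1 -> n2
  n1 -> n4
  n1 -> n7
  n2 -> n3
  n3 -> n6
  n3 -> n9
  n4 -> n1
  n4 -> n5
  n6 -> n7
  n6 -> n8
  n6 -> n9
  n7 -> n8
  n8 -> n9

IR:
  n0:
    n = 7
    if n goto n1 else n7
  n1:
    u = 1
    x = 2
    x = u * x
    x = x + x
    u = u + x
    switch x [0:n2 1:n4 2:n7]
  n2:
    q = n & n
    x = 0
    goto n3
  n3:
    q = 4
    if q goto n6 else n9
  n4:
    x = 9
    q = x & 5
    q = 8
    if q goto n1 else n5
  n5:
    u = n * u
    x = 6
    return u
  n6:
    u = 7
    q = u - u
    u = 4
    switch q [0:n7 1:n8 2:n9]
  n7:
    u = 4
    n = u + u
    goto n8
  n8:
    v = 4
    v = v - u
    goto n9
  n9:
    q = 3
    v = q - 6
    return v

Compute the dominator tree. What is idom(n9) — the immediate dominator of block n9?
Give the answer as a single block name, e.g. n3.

Answer: n0

Derivation:
idom tree: n1←n0 n2←n1 n3←n2 n4←n1 n5←n4 n6←n3 n7←n0 n8←n0 n9←n0
Dom∩ at merges:
  n1: preds {n0,n4}: {n0} ∩ {n0,n1,n4} = {n0}; idom=n0
  n7: preds {n0,n1,n6}: {n0} ∩ {n0,n1} ∩ {n0,n1,n2,n3,n6} = {n0}; idom=n0
  n8: preds {n6,n7}: {n0,n1,n2,n3,n6} ∩ {n0,n7} = {n0}; idom=n0
  n9: preds {n3,n6,n8}: {n0,n1,n2,n3} ∩ {n0,n1,n2,n3,n6} ∩ {n0,n8} = {n0}; idom=n0

idom(n9) = n0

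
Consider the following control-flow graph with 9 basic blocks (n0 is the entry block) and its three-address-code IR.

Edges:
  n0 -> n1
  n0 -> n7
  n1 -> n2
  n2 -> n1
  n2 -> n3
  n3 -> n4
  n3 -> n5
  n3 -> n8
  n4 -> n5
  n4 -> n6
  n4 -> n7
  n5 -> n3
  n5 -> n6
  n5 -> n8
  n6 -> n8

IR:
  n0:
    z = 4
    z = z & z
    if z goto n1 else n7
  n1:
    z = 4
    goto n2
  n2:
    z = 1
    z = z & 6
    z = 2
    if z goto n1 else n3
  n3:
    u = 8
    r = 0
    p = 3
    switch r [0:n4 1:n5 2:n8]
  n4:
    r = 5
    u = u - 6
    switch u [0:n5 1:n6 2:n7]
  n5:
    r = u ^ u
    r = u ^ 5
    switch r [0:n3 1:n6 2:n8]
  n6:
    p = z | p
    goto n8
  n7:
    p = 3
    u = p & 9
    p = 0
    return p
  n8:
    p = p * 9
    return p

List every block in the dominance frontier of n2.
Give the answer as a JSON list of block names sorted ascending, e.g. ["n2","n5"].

Answer: ["n1", "n7"]

Working:
idom tree: n1←n0 n2←n1 n3←n2 n4←n3 n5←n3 n6←n3 n7←n0 n8←n3
Dom at joins:
  n1: preds {n0,n2}: {n0} ∩ {n0,n1,n2} = {n0}; idom=n0
  n3: preds {n2,n5}: {n0,n1,n2} ∩ {n0,n1,n2,n3,n5} = {n0,n1,n2}; idom=n2
  n5: preds {n3,n4}: {n0,n1,n2,n3} ∩ {n0,n1,n2,n3,n4} = {n0,n1,n2,n3}; idom=n3
  n6: preds {n4,n5}: {n0,n1,n2,n3,n4} ∩ {n0,n1,n2,n3,n5} = {n0,n1,n2,n3}; idom=n3
  n7: preds {n0,n4}: {n0} ∩ {n0,n1,n2,n3,n4} = {n0}; idom=n0
  n8: preds {n3,n5,n6}: {n0,n1,n2,n3} ∩ {n0,n1,n2,n3,n5} ∩ {n0,n1,n2,n3,n6} = {n0,n1,n2,n3}; idom=n3

DF walk-up:
  n1←n0: walk · to n0
  n1←n2: walk n2→n1 to n0
  n3←n2: walk · to n2
  n3←n5: walk n5→n3 to n2
  n5←n3: walk · to n3
  n5←n4: walk n4 to n3
  n6←n4: walk n4 to n3
  n6←n5: walk n5 to n3
  n7←n0: walk · to n0
  n7←n4: walk n4→n3→n2→n1 to n0
  n8←n3: walk · to n3
  n8←n5: walk n5 to n3
  n8←n6: walk n6 to n3
  n0: DF=∅
  n1: DF={n1,n7}
  n2: DF={n1,n7}
  n3: DF={n3,n7}
  n4: DF={n5,n6,n7}
  n5: DF={n3,n6,n8}
  n6: DF={n8}
  n7: DF=∅
  n8: DF=∅

DF(n2) = ["n1", "n7"]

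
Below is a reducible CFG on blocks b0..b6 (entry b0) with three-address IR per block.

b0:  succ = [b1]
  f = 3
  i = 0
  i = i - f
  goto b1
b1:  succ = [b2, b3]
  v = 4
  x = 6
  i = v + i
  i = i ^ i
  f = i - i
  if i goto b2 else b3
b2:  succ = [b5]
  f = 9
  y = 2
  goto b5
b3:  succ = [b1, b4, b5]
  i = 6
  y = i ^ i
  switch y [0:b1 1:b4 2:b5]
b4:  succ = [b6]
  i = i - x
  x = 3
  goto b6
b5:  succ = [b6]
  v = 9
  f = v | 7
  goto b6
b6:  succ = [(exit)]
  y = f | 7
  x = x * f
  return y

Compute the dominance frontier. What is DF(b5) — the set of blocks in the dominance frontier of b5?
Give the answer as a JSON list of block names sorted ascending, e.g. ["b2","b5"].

Answer: ["b6"]

Working:
idom tree: b1←b0 b2←b1 b3←b1 b4←b3 b5←b1 b6←b1
Dom∩ at merges:
  b1: preds {b0,b3}: {b0} ∩ {b0,b1,b3} = {b0}; idom=b0
  b5: preds {b2,b3}: {b0,b1,b2} ∩ {b0,b1,b3} = {b0,b1}; idom=b1
  b6: preds {b4,b5}: {b0,b1,b3,b4} ∩ {b0,b1,b5} = {b0,b1}; idom=b1

Frontier:
  join b1 pred b0: · stop@b0
  join b1 pred b3: b3→b1 stop@b0
  join b5 pred b2: b2 stop@b1
  join b5 pred b3: b3 stop@b1
  join b6 pred b4: b4→b3 stop@b1
  join b6 pred b5: b5 stop@b1
  DF(b0)=∅
  DF(b1)={b1}
  DF(b2)={b5}
  DF(b3)={b1,b5,b6}
  DF(b4)={b6}
  DF(b5)={b6}
  DF(b6)=∅

DF(b5) = ["b6"]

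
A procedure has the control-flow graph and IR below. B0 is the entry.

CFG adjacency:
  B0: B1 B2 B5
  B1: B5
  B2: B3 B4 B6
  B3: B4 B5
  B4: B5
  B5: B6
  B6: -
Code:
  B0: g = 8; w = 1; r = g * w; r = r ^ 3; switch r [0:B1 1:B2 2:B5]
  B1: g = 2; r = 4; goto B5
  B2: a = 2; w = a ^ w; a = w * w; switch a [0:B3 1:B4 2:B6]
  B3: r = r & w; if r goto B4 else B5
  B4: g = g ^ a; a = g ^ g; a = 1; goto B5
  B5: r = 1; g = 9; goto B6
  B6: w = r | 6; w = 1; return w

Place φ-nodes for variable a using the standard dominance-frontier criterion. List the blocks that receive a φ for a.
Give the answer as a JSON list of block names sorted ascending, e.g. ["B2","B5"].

idom tree: B1←B0 B2←B0 B3←B2 B4←B2 B5←B0 B6←B0
Join-block Dom:
  B4: preds {B2,B3}: {B0,B2} ∩ {B0,B2,B3} = {B0,B2}; idom=B2
  B5: preds {B0,B1,B3,B4}: {B0} ∩ {B0,B1} ∩ {B0,B2,B3} ∩ {B0,B2,B4} = {B0}; idom=B0
  B6: preds {B2,B5}: {B0,B2} ∩ {B0,B5} = {B0}; idom=B0

DF derivation:
  B4←B2: walk · to B2
  B4←B3: walk B3 to B2
  B5←B0: walk · to B0
  B5←B1: walk B1 to B0
  B5←B3: walk B3→B2 to B0
  B5←B4: walk B4→B2 to B0
  B6←B2: walk B2 to B0
  B6←B5: walk B5 to B0
  B0: DF=∅
  B1: DF={B5}
  B2: DF={B5,B6}
  B3: DF={B4,B5}
  B4: DF={B5}
  B5: DF={B6}
  B6: DF=∅

φ for a: defs {B2,B4}
  DF⁺ = {B5,B6}

Answer: ["B5", "B6"]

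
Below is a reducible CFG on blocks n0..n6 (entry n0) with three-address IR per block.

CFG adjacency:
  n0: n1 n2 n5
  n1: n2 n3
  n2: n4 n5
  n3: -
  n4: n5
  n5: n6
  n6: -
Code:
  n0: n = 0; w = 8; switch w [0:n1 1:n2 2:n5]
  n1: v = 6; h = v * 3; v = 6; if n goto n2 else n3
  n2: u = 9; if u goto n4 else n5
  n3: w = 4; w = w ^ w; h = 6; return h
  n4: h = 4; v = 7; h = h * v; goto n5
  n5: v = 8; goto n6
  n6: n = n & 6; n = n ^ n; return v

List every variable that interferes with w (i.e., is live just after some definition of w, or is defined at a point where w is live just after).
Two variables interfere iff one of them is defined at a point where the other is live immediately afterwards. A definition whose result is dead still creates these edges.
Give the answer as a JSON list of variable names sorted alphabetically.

Answer: ["n"]

Derivation:
Block summaries:
  n0: def={n,w} ue=∅
  n1: def={h,v} ue={n}
  n2: def={u} ue=∅
  n3: def={h,w} ue=∅
  n4: def={h,v} ue=∅
  n5: def={v} ue=∅
  n6: def={n} ue={n,v}

Liveness:
  n0: in=∅ out={n}
  n1: in={n} out={n}
  n2: in={n} out={n}
  n3: in=∅ out=∅
  n4: in={n} out={n}
  n5: in={n} out={n,v}
  n6: in={n,v} out=∅

Interfere edges:
  h — {n,v}
  n — {h,u,v,w}
  u — {n}
  v — {h,n}
  w — {n}

N(w) = ["n"]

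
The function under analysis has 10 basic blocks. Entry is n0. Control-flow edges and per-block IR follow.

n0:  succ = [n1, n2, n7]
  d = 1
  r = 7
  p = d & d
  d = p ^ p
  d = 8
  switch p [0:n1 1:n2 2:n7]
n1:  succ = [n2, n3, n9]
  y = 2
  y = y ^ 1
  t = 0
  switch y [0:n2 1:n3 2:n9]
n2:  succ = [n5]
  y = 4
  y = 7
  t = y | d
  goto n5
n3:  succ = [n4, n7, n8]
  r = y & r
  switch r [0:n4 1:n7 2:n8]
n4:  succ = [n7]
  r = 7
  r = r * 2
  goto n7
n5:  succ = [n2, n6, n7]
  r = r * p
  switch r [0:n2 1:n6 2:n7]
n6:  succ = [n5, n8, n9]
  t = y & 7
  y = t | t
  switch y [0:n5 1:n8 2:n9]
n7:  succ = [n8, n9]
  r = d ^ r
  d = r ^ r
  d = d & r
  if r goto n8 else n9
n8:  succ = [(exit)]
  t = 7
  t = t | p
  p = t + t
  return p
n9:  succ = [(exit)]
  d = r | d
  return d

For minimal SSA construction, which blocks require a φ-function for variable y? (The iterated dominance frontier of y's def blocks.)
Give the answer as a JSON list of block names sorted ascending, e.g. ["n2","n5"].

Answer: ["n2", "n5", "n7", "n8", "n9"]

Analysis:
idom tree: n1←n0 n2←n0 n3←n1 n4←n3 n5←n2 n6←n5 n7←n0 n8←n0 n9←n0
Dom∩ at merges:
  n2: preds {n0,n1,n5}: {n0} ∩ {n0,n1} ∩ {n0,n2,n5} = {n0}; idom=n0
  n5: preds {n2,n6}: {n0,n2} ∩ {n0,n2,n5,n6} = {n0,n2}; idom=n2
  n7: preds {n0,n3,n4,n5}: {n0} ∩ {n0,n1,n3} ∩ {n0,n1,n3,n4} ∩ {n0,n2,n5} = {n0}; idom=n0
  n8: preds {n3,n6,n7}: {n0,n1,n3} ∩ {n0,n2,n5,n6} ∩ {n0,n7} = {n0}; idom=n0
  n9: preds {n1,n6,n7}: {n0,n1} ∩ {n0,n2,n5,n6} ∩ {n0,n7} = {n0}; idom=n0

DF walk-up:
  join n2 pred n0: · stop@n0
  join n2 pred n1: n1 stop@n0
  join n2 pred n5: n5→n2 stop@n0
  join n5 pred n2: · stop@n2
  join n5 pred n6: n6→n5 stop@n2
  join n7 pred n0: · stop@n0
  join n7 pred n3: n3→n1 stop@n0
  join n7 pred n4: n4→n3→n1 stop@n0
  join n7 pred n5: n5→n2 stop@n0
  join n8 pred n3: n3→n1 stop@n0
  join n8 pred n6: n6→n5→n2 stop@n0
  join n8 pred n7: n7 stop@n0
  join n9 pred n1: n1 stop@n0
  join n9 pred n6: n6→n5→n2 stop@n0
  join n9 pred n7: n7 stop@n0
  DF(n0)=∅
  DF(n1)={n2,n7,n8,n9}
  DF(n2)={n2,n7,n8,n9}
  DF(n3)={n7,n8}
  DF(n4)={n7}
  DF(n5)={n2,n5,n7,n8,n9}
  DF(n6)={n5,n8,n9}
  DF(n7)={n8,n9}
  DF(n8)=∅
  DF(n9)=∅

φ for y: defs {n1,n2,n6}
  DF⁺ = {n2,n5,n7,n8,n9}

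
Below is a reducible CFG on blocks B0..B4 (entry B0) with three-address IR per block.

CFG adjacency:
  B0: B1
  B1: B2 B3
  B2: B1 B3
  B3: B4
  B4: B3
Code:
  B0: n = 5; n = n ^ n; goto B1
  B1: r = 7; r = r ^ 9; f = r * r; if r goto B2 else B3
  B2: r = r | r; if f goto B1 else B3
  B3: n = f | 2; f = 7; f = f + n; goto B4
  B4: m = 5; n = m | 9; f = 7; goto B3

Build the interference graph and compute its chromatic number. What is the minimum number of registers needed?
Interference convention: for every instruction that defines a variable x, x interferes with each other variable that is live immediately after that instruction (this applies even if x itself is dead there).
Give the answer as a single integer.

def/use:
  B0: {n} / ∅
  B1: {f,r} / ∅
  B2: {r} / {f,r}
  B3: {f,n} / {f}
  B4: {f,m,n} / ∅

Liveness:
  B0: in=∅ out=∅
  B1: in=∅ out={f,r}
  B2: in={f,r} out={f}
  B3: in={f} out=∅
  B4: in=∅ out={f}

Conflict graph:
  f: {n,r}
  m: ∅
  n: {f}
  r: {f}

Colouring:
  clique {f,n} ⇒ need ≥ 2
  2-colouring: c0={f,m}  c1={n,r}
  χ = 2

Answer: 2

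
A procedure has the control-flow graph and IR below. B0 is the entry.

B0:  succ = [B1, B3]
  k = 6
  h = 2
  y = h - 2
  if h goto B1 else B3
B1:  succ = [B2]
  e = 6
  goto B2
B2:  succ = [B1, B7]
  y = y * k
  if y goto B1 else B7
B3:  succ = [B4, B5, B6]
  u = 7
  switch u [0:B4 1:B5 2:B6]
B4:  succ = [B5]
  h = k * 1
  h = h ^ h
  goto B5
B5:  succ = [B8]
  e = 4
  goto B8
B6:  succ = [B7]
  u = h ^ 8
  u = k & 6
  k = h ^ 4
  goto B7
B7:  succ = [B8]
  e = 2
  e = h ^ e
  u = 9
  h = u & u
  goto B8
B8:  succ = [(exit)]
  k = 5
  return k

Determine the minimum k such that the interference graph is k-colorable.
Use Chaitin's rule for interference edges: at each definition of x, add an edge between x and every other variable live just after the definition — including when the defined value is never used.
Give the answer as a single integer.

def/use:
  B0: {h,k,y} / ∅
  B1: {e} / ∅
  B2: {y} / {k,y}
  B3: {u} / ∅
  B4: {h} / {k}
  B5: {e} / ∅
  B6: {k,u} / {h,k}
  B7: {e,h,u} / {h}
  B8: {k} / ∅

Live sets:
  live B0: ∅→{h,k,y}
  live B1: {h,k,y}→{h,k,y}
  live B2: {h,k,y}→{h,k,y}
  live B3: {h,k}→{h,k}
  live B4: {k}→∅
  live B5: ∅→∅
  live B6: {h,k}→{h}
  live B7: {h}→∅
  live B8: ∅→∅

Interfere edges:
  e↔{h,k,y}
  h↔{e,k,u,y}
  k↔{e,h,u,y}
  u↔{h,k}
  y↔{e,h,k}

Chromatic number:
  {e,h,k,y} pairwise interfere (4-clique) ⇒ χ ≥ 4
  assign e→c2 h→c0 k→c1 u→c2 y→c3 — no edge inside a register ⇒ χ ≤ 4
  χ = 4

Answer: 4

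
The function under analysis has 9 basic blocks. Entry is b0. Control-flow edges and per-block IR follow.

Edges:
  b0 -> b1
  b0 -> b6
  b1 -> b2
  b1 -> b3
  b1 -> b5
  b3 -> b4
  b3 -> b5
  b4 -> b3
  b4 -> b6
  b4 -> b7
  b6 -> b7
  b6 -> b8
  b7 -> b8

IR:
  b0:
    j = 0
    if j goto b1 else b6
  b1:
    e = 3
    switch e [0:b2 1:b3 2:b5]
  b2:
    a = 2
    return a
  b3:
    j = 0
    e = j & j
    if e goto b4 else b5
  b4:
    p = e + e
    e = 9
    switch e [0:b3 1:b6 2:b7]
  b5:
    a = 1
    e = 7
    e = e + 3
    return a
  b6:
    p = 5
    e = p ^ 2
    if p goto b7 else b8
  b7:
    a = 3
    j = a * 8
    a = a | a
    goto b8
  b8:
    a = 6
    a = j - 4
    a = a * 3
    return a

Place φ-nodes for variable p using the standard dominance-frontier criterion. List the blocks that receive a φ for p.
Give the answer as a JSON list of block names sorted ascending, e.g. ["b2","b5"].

Answer: ["b3", "b5", "b6", "b7", "b8"]

Analysis:
idom tree: b1←b0 b2←b1 b3←b1 b4←b3 b5←b1 b6←b0 b7←b0 b8←b0
Dom∩ at merges:
  b3: preds {b1,b4}: {b0,b1} ∩ {b0,b1,b3,b4} = {b0,b1}; idom=b1
  b5: preds {b1,b3}: {b0,b1} ∩ {b0,b1,b3} = {b0,b1}; idom=b1
  b6: preds {b0,b4}: {b0} ∩ {b0,b1,b3,b4} = {b0}; idom=b0
  b7: preds {b4,b6}: {b0,b1,b3,b4} ∩ {b0,b6} = {b0}; idom=b0
  b8: preds {b6,b7}: {b0,b6} ∩ {b0,b7} = {b0}; idom=b0

Frontier:
  b3←b1: walk · to b1
  b3←b4: walk b4→b3 to b1
  b5←b1: walk · to b1
  b5←b3: walk b3 to b1
  b6←b0: walk · to b0
  b6←b4: walk b4→b3→b1 to b0
  b7←b4: walk b4→b3→b1 to b0
  b7←b6: walk b6 to b0
  b8←b6: walk b6 to b0
  b8←b7: walk b7 to b0
  b0: DF=∅
  b1: DF={b6,b7}
  b2: DF=∅
  b3: DF={b3,b5,b6,b7}
  b4: DF={b3,b6,b7}
  b5: DF=∅
  b6: DF={b7,b8}
  b7: DF={b8}
  b8: DF=∅

φ for p: defs {b4,b6}
  DF⁺ = {b3,b5,b6,b7,b8}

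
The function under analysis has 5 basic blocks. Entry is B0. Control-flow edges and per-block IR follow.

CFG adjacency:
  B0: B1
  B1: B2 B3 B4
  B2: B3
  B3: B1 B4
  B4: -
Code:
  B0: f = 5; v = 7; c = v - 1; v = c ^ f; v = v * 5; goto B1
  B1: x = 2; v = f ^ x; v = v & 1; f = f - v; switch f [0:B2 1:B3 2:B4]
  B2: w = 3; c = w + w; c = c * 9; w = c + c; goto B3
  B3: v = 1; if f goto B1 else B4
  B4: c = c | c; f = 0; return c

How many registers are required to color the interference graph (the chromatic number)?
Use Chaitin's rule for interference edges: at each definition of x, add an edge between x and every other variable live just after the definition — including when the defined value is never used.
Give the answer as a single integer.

Answer: 3

Derivation:
Per-block:
  B0 def {c,f,v} use ∅
  B1 def {f,v,x} use {f}
  B2 def {c,w} use ∅
  B3 def {v} use {f}
  B4 def {c,f} use {c}

Liveness:
  B0: in=∅ out={c,f}
  B1: in={c,f} out={c,f}
  B2: in={f} out={c,f}
  B3: in={c,f} out={c,f}
  B4: in={c} out=∅

Interference:
  c: {f,v,w,x}
  f: {c,v,w,x}
  v: {c,f}
  w: {c,f}
  x: {c,f}

Chromatic number:
  clique {c,f,v} ⇒ need ≥ 3
  assign c→r0 f→r1 v→r2 w→r2 x→r2 — no edge inside a register ⇒ χ ≤ 3
  χ = 3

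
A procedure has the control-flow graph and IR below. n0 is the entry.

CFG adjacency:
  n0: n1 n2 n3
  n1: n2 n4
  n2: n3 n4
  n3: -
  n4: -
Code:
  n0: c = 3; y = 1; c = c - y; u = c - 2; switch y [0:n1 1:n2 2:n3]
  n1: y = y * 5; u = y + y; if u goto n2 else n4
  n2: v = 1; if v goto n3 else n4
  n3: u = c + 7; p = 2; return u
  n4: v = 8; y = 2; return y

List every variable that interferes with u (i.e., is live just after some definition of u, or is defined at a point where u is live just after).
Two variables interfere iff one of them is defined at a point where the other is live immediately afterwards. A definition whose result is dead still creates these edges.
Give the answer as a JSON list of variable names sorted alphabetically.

Answer: ["c", "p", "y"]

Derivation:
Block summaries:
  n0: {c,u,y} / ∅
  n1: {u,y} / {y}
  n2: {v} / ∅
  n3: {p,u} / {c}
  n4: {v,y} / ∅

Live sets:
  n0 li=∅ lo={c,y}
  n1 li={c,y} lo={c}
  n2 li={c} lo={c}
  n3 li={c} lo=∅
  n4 li=∅ lo=∅

Conflict graph:
  c↔{u,v,y}
  p↔{u}
  u↔{c,p,y}
  v↔{c}
  y↔{c,u}

N(u) = ["c", "p", "y"]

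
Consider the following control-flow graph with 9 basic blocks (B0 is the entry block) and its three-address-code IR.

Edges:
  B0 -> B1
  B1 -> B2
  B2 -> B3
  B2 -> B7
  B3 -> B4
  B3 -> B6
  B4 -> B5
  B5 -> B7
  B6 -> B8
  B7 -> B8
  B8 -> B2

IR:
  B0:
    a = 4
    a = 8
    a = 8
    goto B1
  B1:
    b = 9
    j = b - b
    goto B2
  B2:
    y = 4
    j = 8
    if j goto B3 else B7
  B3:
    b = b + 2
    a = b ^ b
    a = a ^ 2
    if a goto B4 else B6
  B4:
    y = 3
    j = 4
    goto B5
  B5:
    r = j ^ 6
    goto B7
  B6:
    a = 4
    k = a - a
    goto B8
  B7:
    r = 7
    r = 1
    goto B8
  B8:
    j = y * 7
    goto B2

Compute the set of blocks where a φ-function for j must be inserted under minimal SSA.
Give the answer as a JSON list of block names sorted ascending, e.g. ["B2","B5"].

Answer: ["B2", "B7", "B8"]

Derivation:
idom tree: B1←B0 B2←B1 B3←B2 B4←B3 B5←B4 B6←B3 B7←B2 B8←B2
Dom at joins:
  B2: preds {B1,B8}: {B0,B1} ∩ {B0,B1,B2,B8} = {B0,B1}; idom=B1
  B7: preds {B2,B5}: {B0,B1,B2} ∩ {B0,B1,B2,B3,B4,B5} = {B0,B1,B2}; idom=B2
  B8: preds {B6,B7}: {B0,B1,B2,B3,B6} ∩ {B0,B1,B2,B7} = {B0,B1,B2}; idom=B2

DF walk-up:
  B2←B1: walk · to B1
  B2←B8: walk B8→B2 to B1
  B7←B2: walk · to B2
  B7←B5: walk B5→B4→B3 to B2
  B8←B6: walk B6→B3 to B2
  B8←B7: walk B7 to B2
  B0 → ∅
  B1 → ∅
  B2 → {B2}
  B3 → {B7,B8}
  B4 → {B7}
  B5 → {B7}
  B6 → {B8}
  B7 → {B8}
  B8 → {B2}

φ for j: defs {B1,B2,B4,B8}
  DF⁺ = {B2,B7,B8}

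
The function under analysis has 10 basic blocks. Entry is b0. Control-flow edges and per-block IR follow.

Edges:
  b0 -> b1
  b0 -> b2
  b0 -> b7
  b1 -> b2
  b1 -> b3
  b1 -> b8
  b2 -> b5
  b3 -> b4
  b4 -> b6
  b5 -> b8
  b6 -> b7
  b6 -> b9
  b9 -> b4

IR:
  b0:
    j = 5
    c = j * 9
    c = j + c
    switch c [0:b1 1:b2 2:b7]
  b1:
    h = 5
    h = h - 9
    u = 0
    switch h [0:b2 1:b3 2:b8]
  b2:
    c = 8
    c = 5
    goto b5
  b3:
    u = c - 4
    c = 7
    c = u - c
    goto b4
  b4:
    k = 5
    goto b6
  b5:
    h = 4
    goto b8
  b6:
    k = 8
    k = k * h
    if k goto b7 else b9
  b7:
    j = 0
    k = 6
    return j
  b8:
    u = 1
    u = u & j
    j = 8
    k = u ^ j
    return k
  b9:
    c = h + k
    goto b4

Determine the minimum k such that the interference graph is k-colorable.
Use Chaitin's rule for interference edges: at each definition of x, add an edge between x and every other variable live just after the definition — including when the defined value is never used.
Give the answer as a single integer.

def/use:
  b0: def={c,j} ue=∅
  b1: def={h,u} ue=∅
  b2: def={c} ue=∅
  b3: def={c,u} ue={c}
  b4: def={k} ue=∅
  b5: def={h} ue=∅
  b6: def={k} ue={h}
  b7: def={j,k} ue=∅
  b8: def={j,k,u} ue={j}
  b9: def={c} ue={h,k}

Live sets:
  b0 li=∅ lo={c,j}
  b1 li={c,j} lo={c,h,j}
  b2 li={j} lo={j}
  b3 li={c,h} lo={h}
  b4 li={h} lo={h}
  b5 li={j} lo={j}
  b6 li={h} lo={h,k}
  b7 li=∅ lo=∅
  b8 li={j} lo=∅
  b9 li={h,k} lo={h}

Interference:
  c — {h,j,u}
  h — {c,j,k,u}
  j — {c,h,k,u}
  k — {h,j}
  u — {c,h,j}

Registers:
  clique {c,h,j,u} ⇒ need ≥ 4
  4-colouring: c0={h}  c1={j}  c2={c,k}  c3={u}
  χ = 4

Answer: 4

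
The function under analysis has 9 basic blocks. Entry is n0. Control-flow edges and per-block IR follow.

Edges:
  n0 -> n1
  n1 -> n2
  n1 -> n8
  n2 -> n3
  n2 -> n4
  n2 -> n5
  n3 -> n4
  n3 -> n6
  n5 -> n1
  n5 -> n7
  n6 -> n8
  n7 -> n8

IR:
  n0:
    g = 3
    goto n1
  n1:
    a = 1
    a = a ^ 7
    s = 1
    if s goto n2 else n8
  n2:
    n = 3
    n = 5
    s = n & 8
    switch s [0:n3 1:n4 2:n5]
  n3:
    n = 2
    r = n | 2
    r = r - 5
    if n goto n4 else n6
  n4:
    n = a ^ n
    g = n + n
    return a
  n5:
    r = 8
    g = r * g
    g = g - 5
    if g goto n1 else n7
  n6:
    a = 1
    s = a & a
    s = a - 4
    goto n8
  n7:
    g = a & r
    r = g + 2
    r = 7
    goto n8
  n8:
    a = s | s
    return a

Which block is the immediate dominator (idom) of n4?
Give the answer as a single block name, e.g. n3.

Answer: n2

Analysis:
idom tree: n1←n0 n2←n1 n3←n2 n4←n2 n5←n2 n6←n3 n7←n5 n8←n1
Dom∩ at merges:
  n1: preds {n0,n5}: {n0} ∩ {n0,n1,n2,n5} = {n0}; idom=n0
  n4: preds {n2,n3}: {n0,n1,n2} ∩ {n0,n1,n2,n3} = {n0,n1,n2}; idom=n2
  n8: preds {n1,n6,n7}: {n0,n1} ∩ {n0,n1,n2,n3,n6} ∩ {n0,n1,n2,n5,n7} = {n0,n1}; idom=n1

idom(n4) = n2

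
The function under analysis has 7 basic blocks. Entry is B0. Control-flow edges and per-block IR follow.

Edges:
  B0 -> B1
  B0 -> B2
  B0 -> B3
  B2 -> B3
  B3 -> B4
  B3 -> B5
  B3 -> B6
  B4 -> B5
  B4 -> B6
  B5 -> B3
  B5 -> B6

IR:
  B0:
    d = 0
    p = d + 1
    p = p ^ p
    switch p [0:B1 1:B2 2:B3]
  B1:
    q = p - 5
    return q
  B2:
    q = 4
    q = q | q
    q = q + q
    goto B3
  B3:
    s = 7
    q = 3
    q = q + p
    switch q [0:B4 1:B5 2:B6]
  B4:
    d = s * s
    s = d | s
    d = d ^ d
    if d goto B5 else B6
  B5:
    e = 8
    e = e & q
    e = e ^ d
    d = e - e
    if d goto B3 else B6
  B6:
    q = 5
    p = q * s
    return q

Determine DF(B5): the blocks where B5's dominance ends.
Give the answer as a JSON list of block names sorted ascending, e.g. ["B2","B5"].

idom tree: B1←B0 B2←B0 B3←B0 B4←B3 B5←B3 B6←B3
Join-block Dom:
  B3: preds {B0,B2,B5}: {B0} ∩ {B0,B2} ∩ {B0,B3,B5} = {B0}; idom=B0
  B5: preds {B3,B4}: {B0,B3} ∩ {B0,B3,B4} = {B0,B3}; idom=B3
  B6: preds {B3,B4,B5}: {B0,B3} ∩ {B0,B3,B4} ∩ {B0,B3,B5} = {B0,B3}; idom=B3

Frontier:
  B3←B0: walk · to B0
  B3←B2: walk B2 to B0
  B3←B5: walk B5→B3 to B0
  B5←B3: walk · to B3
  B5←B4: walk B4 to B3
  B6←B3: walk · to B3
  B6←B4: walk B4 to B3
  B6←B5: walk B5 to B3
  B0 → ∅
  B1 → ∅
  B2 → {B3}
  B3 → {B3}
  B4 → {B5,B6}
  B5 → {B3,B6}
  B6 → ∅

DF(B5) = ["B3", "B6"]

Answer: ["B3", "B6"]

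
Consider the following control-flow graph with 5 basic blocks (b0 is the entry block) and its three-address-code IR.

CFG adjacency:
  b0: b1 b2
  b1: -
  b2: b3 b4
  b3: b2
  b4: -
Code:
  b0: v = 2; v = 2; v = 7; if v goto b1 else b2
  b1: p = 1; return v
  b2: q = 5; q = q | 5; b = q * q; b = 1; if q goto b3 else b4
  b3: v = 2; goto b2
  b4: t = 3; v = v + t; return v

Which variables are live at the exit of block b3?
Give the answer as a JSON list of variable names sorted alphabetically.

Per-block:
  b0 def {v} use ∅
  b1 def {p} use {v}
  b2 def {b,q} use ∅
  b3 def {v} use ∅
  b4 def {t,v} use {v}

Live sets:
  b0 li=∅ lo={v}
  b1 li={v} lo=∅
  b2 li={v} lo={v}
  b3 li=∅ lo={v}
  b4 li={v} lo=∅

live-out(b3) = ["v"]

Answer: ["v"]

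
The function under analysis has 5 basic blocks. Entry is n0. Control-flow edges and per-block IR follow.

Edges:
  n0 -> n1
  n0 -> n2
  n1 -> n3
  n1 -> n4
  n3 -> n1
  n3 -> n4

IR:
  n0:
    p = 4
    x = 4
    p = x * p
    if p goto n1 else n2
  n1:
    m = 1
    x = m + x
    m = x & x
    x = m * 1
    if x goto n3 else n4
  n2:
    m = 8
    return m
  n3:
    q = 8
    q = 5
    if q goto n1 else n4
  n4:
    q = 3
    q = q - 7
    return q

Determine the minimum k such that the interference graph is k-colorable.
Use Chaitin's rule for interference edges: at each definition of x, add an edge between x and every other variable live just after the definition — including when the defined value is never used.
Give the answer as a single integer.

Per-block:
  n0: {p,x} / ∅
  n1: {m,x} / {x}
  n2: {m} / ∅
  n3: {q} / ∅
  n4: {q} / ∅

Liveness:
  n0: in=∅ out={x}
  n1: in={x} out={x}
  n2: in=∅ out=∅
  n3: in={x} out={x}
  n4: in=∅ out=∅

Conflict graph:
  m↔{x}
  p↔{x}
  q↔{x}
  x↔{m,p,q}

Colouring:
  lower bound: {m,x} mutually conflict ⇒ χ ≥ 2
  assign m→c1 p→c1 q→c1 x→c0 — no edge inside a register ⇒ χ ≤ 2
  χ = 2

Answer: 2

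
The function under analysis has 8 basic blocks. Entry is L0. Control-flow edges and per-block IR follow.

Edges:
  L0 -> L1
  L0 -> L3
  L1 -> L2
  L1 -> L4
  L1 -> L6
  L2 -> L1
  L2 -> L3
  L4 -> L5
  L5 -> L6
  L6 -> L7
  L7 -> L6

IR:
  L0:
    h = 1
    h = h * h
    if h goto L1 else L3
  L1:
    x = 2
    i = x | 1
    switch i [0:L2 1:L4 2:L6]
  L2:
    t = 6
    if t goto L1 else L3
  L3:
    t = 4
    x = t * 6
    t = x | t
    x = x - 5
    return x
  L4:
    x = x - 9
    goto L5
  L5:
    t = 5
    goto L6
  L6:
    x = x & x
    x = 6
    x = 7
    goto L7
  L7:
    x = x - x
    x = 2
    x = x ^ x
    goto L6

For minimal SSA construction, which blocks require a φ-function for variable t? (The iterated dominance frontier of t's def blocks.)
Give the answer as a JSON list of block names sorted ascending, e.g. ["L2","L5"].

idom tree: L1←L0 L2←L1 L3←L0 L4←L1 L5←L4 L6←L1 L7←L6
Dom at joins:
  L1: preds {L0,L2}: {L0} ∩ {L0,L1,L2} = {L0}; idom=L0
  L3: preds {L0,L2}: {L0} ∩ {L0,L1,L2} = {L0}; idom=L0
  L6: preds {L1,L5,L7}: {L0,L1} ∩ {L0,L1,L4,L5} ∩ {L0,L1,L6,L7} = {L0,L1}; idom=L1

Frontier:
  L1←L0: walk · to L0
  L1←L2: walk L2→L1 to L0
  L3←L0: walk · to L0
  L3←L2: walk L2→L1 to L0
  L6←L1: walk · to L1
  L6←L5: walk L5→L4 to L1
  L6←L7: walk L7→L6 to L1
  L0: DF=∅
  L1: DF={L1,L3}
  L2: DF={L1,L3}
  L3: DF=∅
  L4: DF={L6}
  L5: DF={L6}
  L6: DF={L6}
  L7: DF={L6}

φ for t: defs {L2,L3,L5}
  DF⁺ = {L1,L3,L6}

Answer: ["L1", "L3", "L6"]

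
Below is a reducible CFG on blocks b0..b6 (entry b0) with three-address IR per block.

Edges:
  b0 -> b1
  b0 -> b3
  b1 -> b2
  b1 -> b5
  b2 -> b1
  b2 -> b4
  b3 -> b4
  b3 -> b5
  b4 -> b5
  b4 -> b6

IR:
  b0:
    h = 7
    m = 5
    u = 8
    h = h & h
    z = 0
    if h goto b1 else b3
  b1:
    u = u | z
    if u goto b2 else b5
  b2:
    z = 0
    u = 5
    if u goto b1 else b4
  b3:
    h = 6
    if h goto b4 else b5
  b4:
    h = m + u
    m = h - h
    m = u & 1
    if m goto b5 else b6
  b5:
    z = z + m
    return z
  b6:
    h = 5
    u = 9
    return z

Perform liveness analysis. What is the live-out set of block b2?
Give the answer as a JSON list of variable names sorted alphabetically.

Block summaries:
  b0: def={h,m,u,z} ue=∅
  b1: def={u} ue={u,z}
  b2: def={u,z} ue=∅
  b3: def={h} ue=∅
  b4: def={h,m} ue={m,u}
  b5: def={z} ue={m,z}
  b6: def={h,u} ue={z}

Live sets:
  b0 li=∅ lo={m,u,z}
  b1 li={m,u,z} lo={m,z}
  b2 li={m} lo={m,u,z}
  b3 li={m,u,z} lo={m,u,z}
  b4 li={m,u,z} lo={m,z}
  b5 li={m,z} lo=∅
  b6 li={z} lo=∅

live-out(b2) = ["m", "u", "z"]

Answer: ["m", "u", "z"]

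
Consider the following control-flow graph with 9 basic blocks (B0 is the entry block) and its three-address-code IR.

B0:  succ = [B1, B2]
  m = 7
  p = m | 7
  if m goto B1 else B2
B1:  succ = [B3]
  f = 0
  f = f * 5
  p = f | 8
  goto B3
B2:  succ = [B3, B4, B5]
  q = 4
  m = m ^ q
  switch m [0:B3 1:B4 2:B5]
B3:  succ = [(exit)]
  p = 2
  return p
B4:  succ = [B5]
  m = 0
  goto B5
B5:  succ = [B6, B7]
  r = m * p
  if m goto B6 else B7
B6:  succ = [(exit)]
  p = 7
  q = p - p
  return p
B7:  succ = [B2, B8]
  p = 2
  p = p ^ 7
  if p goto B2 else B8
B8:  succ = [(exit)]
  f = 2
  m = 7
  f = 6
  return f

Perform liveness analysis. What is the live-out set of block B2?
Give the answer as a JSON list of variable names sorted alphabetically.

Answer: ["m", "p"]

Analysis:
Block summaries:
  B0: {m,p} / ∅
  B1: {f,p} / ∅
  B2: {m,q} / {m}
  B3: {p} / ∅
  B4: {m} / ∅
  B5: {r} / {m,p}
  B6: {p,q} / ∅
  B7: {p} / ∅
  B8: {f,m} / ∅

Backward fixpoint:
  B0: in=∅ out={m,p}
  B1: in=∅ out=∅
  B2: in={m,p} out={m,p}
  B3: in=∅ out=∅
  B4: in={p} out={m,p}
  B5: in={m,p} out={m}
  B6: in=∅ out=∅
  B7: in={m} out={m,p}
  B8: in=∅ out=∅

live-out(B2) = ["m", "p"]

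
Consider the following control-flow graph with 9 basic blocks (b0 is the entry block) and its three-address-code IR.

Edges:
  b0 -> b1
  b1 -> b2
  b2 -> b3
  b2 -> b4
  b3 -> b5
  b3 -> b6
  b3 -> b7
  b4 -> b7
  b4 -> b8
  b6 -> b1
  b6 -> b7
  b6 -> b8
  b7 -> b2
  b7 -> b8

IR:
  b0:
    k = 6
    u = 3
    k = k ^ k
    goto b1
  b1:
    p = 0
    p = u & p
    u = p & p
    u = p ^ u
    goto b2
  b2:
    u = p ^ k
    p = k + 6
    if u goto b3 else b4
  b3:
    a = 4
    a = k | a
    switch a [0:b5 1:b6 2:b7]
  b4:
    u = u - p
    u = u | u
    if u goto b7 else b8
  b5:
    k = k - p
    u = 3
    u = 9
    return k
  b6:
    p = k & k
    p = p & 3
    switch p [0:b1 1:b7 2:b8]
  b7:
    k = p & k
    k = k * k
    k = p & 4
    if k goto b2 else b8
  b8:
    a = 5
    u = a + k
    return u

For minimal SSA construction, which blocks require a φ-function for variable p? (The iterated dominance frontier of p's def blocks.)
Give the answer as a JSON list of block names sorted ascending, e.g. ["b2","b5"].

Answer: ["b1", "b2", "b7", "b8"]

Derivation:
idom tree: b1←b0 b2←b1 b3←b2 b4←b2 b5←b3 b6←b3 b7←b2 b8←b2
Dom at joins:
  b1: preds {b0,b6}: {b0} ∩ {b0,b1,b2,b3,b6} = {b0}; idom=b0
  b2: preds {b1,b7}: {b0,b1} ∩ {b0,b1,b2,b7} = {b0,b1}; idom=b1
  b7: preds {b3,b4,b6}: {b0,b1,b2,b3} ∩ {b0,b1,b2,b4} ∩ {b0,b1,b2,b3,b6} = {b0,b1,b2}; idom=b2
  b8: preds {b4,b6,b7}: {b0,b1,b2,b4} ∩ {b0,b1,b2,b3,b6} ∩ {b0,b1,b2,b7} = {b0,b1,b2}; idom=b2

Frontier:
  join b1 pred b0: · stop@b0
  join b1 pred b6: b6→b3→b2→b1 stop@b0
  join b2 pred b1: · stop@b1
  join b2 pred b7: b7→b2 stop@b1
  join b7 pred b3: b3 stop@b2
  join b7 pred b4: b4 stop@b2
  join b7 pred b6: b6→b3 stop@b2
  join b8 pred b4: b4 stop@b2
  join b8 pred b6: b6→b3 stop@b2
  join b8 pred b7: b7 stop@b2
  b0: DF=∅
  b1: DF={b1}
  b2: DF={b1,b2}
  b3: DF={b1,b7,b8}
  b4: DF={b7,b8}
  b5: DF=∅
  b6: DF={b1,b7,b8}
  b7: DF={b2,b8}
  b8: DF=∅

φ for p: defs {b1,b2,b6}
  DF⁺ = {b1,b2,b7,b8}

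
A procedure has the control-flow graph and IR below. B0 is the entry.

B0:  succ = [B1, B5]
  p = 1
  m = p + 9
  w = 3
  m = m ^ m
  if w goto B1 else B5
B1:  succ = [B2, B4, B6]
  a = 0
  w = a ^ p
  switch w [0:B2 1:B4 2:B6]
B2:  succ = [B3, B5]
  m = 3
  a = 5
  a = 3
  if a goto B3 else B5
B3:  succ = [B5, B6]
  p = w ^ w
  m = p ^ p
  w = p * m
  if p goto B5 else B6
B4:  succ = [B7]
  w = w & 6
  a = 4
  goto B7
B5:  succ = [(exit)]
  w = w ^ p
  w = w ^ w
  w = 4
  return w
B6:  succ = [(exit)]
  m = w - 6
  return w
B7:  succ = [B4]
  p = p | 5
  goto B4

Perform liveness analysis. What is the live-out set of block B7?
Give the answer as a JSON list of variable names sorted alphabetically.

Answer: ["p", "w"]

Working:
Block summaries:
  B0: {m,p,w} / ∅
  B1: {a,w} / {p}
  B2: {a,m} / ∅
  B3: {m,p,w} / {w}
  B4: {a,w} / {w}
  B5: {w} / {p,w}
  B6: {m} / {w}
  B7: {p} / {p}

Backward fixpoint:
  B0: in=∅ out={p,w}
  B1: in={p} out={p,w}
  B2: in={p,w} out={p,w}
  B3: in={w} out={p,w}
  B4: in={p,w} out={p,w}
  B5: in={p,w} out=∅
  B6: in={w} out=∅
  B7: in={p,w} out={p,w}

live-out(B7) = ["p", "w"]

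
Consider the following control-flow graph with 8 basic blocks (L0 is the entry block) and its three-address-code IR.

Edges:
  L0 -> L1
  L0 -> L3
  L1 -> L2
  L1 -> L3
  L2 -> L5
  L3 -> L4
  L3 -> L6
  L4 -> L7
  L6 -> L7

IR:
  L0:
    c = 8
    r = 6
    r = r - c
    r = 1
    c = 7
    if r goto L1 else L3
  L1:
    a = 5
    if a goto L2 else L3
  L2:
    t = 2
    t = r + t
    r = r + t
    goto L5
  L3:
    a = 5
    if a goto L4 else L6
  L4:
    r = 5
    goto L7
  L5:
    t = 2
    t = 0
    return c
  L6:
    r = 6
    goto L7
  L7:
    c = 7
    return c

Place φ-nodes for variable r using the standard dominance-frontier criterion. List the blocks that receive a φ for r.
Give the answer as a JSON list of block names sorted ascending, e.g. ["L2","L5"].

idom tree: L1←L0 L2←L1 L3←L0 L4←L3 L5←L2 L6←L3 L7←L3
Dom∩ at merges:
  L3: preds {L0,L1}: {L0} ∩ {L0,L1} = {L0}; idom=L0
  L7: preds {L4,L6}: {L0,L3,L4} ∩ {L0,L3,L6} = {L0,L3}; idom=L3

Frontier:
  L3←L0: walk · to L0
  L3←L1: walk L1 to L0
  L7←L4: walk L4 to L3
  L7←L6: walk L6 to L3
  L0: DF=∅
  L1: DF={L3}
  L2: DF=∅
  L3: DF=∅
  L4: DF={L7}
  L5: DF=∅
  L6: DF={L7}
  L7: DF=∅

φ for r: defs {L0,L2,L4,L6}
  DF⁺ = {L7}

Answer: ["L7"]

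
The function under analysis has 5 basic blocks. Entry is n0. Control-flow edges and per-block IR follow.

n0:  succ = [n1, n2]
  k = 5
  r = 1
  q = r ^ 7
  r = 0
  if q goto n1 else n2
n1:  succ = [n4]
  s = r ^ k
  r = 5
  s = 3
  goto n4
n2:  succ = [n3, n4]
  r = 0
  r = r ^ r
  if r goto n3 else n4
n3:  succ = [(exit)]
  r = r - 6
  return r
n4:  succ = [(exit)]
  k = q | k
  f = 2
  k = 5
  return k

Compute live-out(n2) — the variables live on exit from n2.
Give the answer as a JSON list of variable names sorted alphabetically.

def/use:
  n0: {k,q,r} / ∅
  n1: {r,s} / {k,r}
  n2: {r} / ∅
  n3: {r} / {r}
  n4: {f,k} / {k,q}

Backward fixpoint:
  n0 li=∅ lo={k,q,r}
  n1 li={k,q,r} lo={k,q}
  n2 li={k,q} lo={k,q,r}
  n3 li={r} lo=∅
  n4 li={k,q} lo=∅

live-out(n2) = ["k", "q", "r"]

Answer: ["k", "q", "r"]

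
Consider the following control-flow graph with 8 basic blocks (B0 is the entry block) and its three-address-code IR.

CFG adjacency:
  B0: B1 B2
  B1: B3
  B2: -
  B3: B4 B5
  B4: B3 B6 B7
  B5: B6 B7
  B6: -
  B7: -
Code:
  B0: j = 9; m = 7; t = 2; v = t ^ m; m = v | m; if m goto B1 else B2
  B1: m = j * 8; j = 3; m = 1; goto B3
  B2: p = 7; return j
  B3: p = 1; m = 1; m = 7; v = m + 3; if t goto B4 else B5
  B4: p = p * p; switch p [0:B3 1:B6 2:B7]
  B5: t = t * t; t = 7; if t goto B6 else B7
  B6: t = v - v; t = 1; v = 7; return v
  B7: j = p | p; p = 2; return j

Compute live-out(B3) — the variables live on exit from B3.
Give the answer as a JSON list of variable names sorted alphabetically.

Answer: ["p", "t", "v"]

Analysis:
def/use:
  B0 def {j,m,t,v} use ∅
  B1 def {j,m} use {j}
  B2 def {p} use {j}
  B3 def {m,p,v} use {t}
  B4 def {p} use {p}
  B5 def {t} use {t}
  B6 def {t,v} use {v}
  B7 def {j,p} use {p}

Live sets:
  live B0: ∅→{j,t}
  live B1: {j,t}→{t}
  live B2: {j}→∅
  live B3: {t}→{p,t,v}
  live B4: {p,t,v}→{p,t,v}
  live B5: {p,t,v}→{p,v}
  live B6: {v}→∅
  live B7: {p}→∅

live-out(B3) = ["p", "t", "v"]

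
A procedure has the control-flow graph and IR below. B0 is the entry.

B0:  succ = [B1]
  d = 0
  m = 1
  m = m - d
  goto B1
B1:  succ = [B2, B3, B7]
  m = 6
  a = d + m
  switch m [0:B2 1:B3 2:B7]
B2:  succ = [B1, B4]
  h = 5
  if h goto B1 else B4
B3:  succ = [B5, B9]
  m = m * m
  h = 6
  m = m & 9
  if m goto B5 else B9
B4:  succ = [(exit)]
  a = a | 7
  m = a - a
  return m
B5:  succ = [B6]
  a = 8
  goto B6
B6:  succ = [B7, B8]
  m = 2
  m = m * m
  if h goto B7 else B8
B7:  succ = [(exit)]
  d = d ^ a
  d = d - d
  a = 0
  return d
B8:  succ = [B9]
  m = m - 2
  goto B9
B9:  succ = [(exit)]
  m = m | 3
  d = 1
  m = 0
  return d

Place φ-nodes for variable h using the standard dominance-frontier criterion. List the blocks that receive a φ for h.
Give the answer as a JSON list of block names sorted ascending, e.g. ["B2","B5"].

idom tree: B1←B0 B2←B1 B3←B1 B4←B2 B5←B3 B6←B5 B7←B1 B8←B6 B9←B3
Dom at joins:
  B1: preds {B0,B2}: {B0} ∩ {B0,B1,B2} = {B0}; idom=B0
  B7: preds {B1,B6}: {B0,B1} ∩ {B0,B1,B3,B5,B6} = {B0,B1}; idom=B1
  B9: preds {B3,B8}: {B0,B1,B3} ∩ {B0,B1,B3,B5,B6,B8} = {B0,B1,B3}; idom=B3

DF walk-up:
  B1←B0: walk · to B0
  B1←B2: walk B2→B1 to B0
  B7←B1: walk · to B1
  B7←B6: walk B6→B5→B3 to B1
  B9←B3: walk · to B3
  B9←B8: walk B8→B6→B5 to B3
  B0 → ∅
  B1 → {B1}
  B2 → {B1}
  B3 → {B7}
  B4 → ∅
  B5 → {B7,B9}
  B6 → {B7,B9}
  B7 → ∅
  B8 → {B9}
  B9 → ∅

φ for h: defs {B2,B3}
  DF⁺ = {B1,B7}

Answer: ["B1", "B7"]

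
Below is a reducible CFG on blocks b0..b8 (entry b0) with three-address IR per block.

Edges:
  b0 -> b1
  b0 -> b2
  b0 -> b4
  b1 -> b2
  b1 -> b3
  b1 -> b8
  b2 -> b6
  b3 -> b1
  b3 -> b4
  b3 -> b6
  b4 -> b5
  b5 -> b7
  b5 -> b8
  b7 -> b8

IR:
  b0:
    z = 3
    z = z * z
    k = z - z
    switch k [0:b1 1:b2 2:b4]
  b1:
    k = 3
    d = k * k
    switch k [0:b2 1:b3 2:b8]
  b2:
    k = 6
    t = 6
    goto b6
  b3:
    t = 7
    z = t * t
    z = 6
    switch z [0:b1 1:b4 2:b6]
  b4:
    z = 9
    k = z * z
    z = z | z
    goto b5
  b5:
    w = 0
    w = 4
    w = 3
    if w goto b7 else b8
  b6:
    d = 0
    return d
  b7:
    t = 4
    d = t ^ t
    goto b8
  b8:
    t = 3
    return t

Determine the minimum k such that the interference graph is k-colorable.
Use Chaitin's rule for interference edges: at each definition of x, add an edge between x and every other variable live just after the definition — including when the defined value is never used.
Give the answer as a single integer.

Answer: 2

Derivation:
Block summaries:
  b0 def {k,z} use ∅
  b1 def {d,k} use ∅
  b2 def {k,t} use ∅
  b3 def {t,z} use ∅
  b4 def {k,z} use ∅
  b5 def {w} use ∅
  b6 def {d} use ∅
  b7 def {d,t} use ∅
  b8 def {t} use ∅

Live sets:
  b0 li=∅ lo=∅
  b1 li=∅ lo=∅
  b2 li=∅ lo=∅
  b3 li=∅ lo=∅
  b4 li=∅ lo=∅
  b5 li=∅ lo=∅
  b6 li=∅ lo=∅
  b7 li=∅ lo=∅
  b8 li=∅ lo=∅

Interference:
  d — {k}
  k — {d,z}
  t — ∅
  w — ∅
  z — {k}

Registers:
  clique {d,k} ⇒ need ≥ 2
  assign d→r1 k→r0 t→r0 w→r0 z→r1 — no edge inside a register ⇒ χ ≤ 2
  χ = 2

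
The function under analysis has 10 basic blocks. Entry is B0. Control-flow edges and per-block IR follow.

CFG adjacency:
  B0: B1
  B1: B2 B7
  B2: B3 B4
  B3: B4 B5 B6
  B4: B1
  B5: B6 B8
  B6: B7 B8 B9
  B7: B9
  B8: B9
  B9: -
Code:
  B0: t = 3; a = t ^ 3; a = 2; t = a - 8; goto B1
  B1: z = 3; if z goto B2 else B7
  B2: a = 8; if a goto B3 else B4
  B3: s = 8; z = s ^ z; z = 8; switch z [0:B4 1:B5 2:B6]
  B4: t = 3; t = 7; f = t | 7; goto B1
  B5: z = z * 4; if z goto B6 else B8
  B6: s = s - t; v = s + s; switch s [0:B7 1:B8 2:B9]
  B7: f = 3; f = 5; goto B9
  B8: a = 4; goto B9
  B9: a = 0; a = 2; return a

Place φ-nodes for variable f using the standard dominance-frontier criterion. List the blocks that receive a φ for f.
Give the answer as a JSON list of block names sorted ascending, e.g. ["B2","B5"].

Answer: ["B1", "B9"]

Analysis:
idom tree: B1←B0 B2←B1 B3←B2 B4←B2 B5←B3 B6←B3 B7←B1 B8←B3 B9←B1
Join-block Dom:
  B1: preds {B0,B4}: {B0} ∩ {B0,B1,B2,B4} = {B0}; idom=B0
  B4: preds {B2,B3}: {B0,B1,B2} ∩ {B0,B1,B2,B3} = {B0,B1,B2}; idom=B2
  B6: preds {B3,B5}: {B0,B1,B2,B3} ∩ {B0,B1,B2,B3,B5} = {B0,B1,B2,B3}; idom=B3
  B7: preds {B1,B6}: {B0,B1} ∩ {B0,B1,B2,B3,B6} = {B0,B1}; idom=B1
  B8: preds {B5,B6}: {B0,B1,B2,B3,B5} ∩ {B0,B1,B2,B3,B6} = {B0,B1,B2,B3}; idom=B3
  B9: preds {B6,B7,B8}: {B0,B1,B2,B3,B6} ∩ {B0,B1,B7} ∩ {B0,B1,B2,B3,B8} = {B0,B1}; idom=B1

Frontier:
  B1←B0: walk · to B0
  B1←B4: walk B4→B2→B1 to B0
  B4←B2: walk · to B2
  B4←B3: walk B3 to B2
  B6←B3: walk · to B3
  B6←B5: walk B5 to B3
  B7←B1: walk · to B1
  B7←B6: walk B6→B3→B2 to B1
  B8←B5: walk B5 to B3
  B8←B6: walk B6 to B3
  B9←B6: walk B6→B3→B2 to B1
  B9←B7: walk B7 to B1
  B9←B8: walk B8→B3→B2 to B1
  B0: DF=∅
  B1: DF={B1}
  B2: DF={B1,B7,B9}
  B3: DF={B4,B7,B9}
  B4: DF={B1}
  B5: DF={B6,B8}
  B6: DF={B7,B8,B9}
  B7: DF={B9}
  B8: DF={B9}
  B9: DF=∅

φ for f: defs {B4,B7}
  DF⁺ = {B1,B9}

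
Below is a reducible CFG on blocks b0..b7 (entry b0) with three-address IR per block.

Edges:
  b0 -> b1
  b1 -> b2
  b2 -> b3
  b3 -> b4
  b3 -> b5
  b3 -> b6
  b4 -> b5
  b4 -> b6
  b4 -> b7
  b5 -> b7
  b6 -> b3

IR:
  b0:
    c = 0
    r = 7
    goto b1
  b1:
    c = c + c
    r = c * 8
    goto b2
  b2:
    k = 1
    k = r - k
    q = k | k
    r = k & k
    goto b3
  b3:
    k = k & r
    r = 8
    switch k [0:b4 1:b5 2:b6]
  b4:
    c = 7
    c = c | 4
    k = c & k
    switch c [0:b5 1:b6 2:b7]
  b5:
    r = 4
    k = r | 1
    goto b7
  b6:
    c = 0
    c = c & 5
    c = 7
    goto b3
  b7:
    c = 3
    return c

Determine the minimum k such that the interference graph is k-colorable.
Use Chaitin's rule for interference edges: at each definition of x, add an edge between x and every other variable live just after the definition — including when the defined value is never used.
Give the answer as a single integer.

Answer: 3

Analysis:
Per-block:
  b0 def {c,r} use ∅
  b1 def {c,r} use {c}
  b2 def {k,q,r} use {r}
  b3 def {k,r} use {k,r}
  b4 def {c,k} use {k}
  b5 def {k,r} use ∅
  b6 def {c} use ∅
  b7 def {c} use ∅

Live sets:
  live b0: ∅→{c}
  live b1: {c}→{r}
  live b2: {r}→{k,r}
  live b3: {k,r}→{k,r}
  live b4: {k,r}→{k,r}
  live b5: ∅→∅
  live b6: {k,r}→{k,r}
  live b7: ∅→∅

Interference:
  c — {k,r}
  k — {c,q,r}
  q — {k}
  r — {c,k}

Registers:
  {c,k,r} pairwise interfere (3-clique) ⇒ χ ≥ 3
  3-colouring: r0={k}  r1={c,q}  r2={r}
  χ = 3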